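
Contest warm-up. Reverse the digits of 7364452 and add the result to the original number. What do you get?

9909089

Reverse of 7364452 is 2544637.
7364452 + 2544637 = 9909089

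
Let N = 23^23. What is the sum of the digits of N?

23^23 = 20880467999847912034355032910567
Sum of its 32 digits: 146.

146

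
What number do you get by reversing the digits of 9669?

Reversing 9669 gives 9669.

9669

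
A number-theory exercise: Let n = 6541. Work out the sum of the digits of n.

6+5+4+1 = 16

16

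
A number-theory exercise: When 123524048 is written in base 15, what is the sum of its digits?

74

123524048 in base 15 is AC9EAB8.
Digit sum: 10+12+9+14+10+11+8 = 74.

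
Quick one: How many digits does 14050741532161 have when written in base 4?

22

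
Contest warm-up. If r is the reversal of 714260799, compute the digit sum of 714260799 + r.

Reversal of 714260799 is 997062417; 714260799 + 997062417 = 1711323216.
Digit sum of 1711323216: 1+7+1+1+3+2+3+2+1+6 = 27.

27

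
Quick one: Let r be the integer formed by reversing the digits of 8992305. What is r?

5032998

Reversing 8992305 gives 5032998.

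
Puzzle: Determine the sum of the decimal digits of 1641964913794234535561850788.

1+6+4+1+9+6+4+9+1+3+7+9+4+2+3+4+5+3+5+5+6+1+8+5+0+7+8+8 = 134

134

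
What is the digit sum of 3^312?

657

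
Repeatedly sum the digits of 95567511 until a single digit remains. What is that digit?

9+5+5+6+7+5+1+1 = 39
3+9 = 12
1+2 = 3

3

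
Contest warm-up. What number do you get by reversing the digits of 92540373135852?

25853137304529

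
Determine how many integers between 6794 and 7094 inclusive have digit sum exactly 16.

15

The integers in [6794, 7094] that have digit sum exactly 16: 6802, 6811, 6820, 6901, 6910, 7009, …, 7081, 7090.
15 qualify.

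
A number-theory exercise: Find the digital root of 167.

1+6+7 = 14
1+4 = 5
(Equivalently, 167 mod 9 = 5.)

5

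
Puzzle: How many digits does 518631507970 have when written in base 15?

10

518631507970 in base 15 is D75667EE4A, which has 10 digits.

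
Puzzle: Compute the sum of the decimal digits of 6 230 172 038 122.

6+2+3+0+1+7+2+0+3+8+1+2+2 = 37

37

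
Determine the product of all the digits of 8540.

8×5×4×0 = 0

0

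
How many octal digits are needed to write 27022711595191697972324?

25

27022711595191697972324 in base 8 is 5561635650765653640116144, which has 25 digits.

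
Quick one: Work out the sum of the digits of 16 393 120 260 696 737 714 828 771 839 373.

149

1+6+3+9+3+1+2+0+2+6+0+6+9+6+7+3+7+7+1+4+8+2+8+7+7+1+8+3+9+3+7+3 = 149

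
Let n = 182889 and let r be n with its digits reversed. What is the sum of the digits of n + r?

18

Reversal of 182889 is 988281; 182889 + 988281 = 1171170.
Digit sum of 1171170: 1+1+7+1+1+7+0 = 18.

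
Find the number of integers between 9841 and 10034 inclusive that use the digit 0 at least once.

The integers in [9841, 10034] that use the digit 0 at least once: 9850, 9860, 9870, 9880, 9890, 9900, …, 10033, 10034.
59 qualify.

59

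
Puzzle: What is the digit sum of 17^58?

17^58 = 232293704498620356223997771606208711490535455321318916906995032002459809
Sum of its 72 digits: 307.

307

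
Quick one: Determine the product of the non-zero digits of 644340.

1152

6×4×4×3×4 = 1152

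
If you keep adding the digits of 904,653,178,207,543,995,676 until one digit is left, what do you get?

9+0+4+6+5+3+1+7+8+2+0+7+5+4+3+9+9+5+6+7+6 = 106
1+0+6 = 7

7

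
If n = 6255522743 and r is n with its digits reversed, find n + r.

9727778269

Reverse of 6255522743 is 3472255526.
6255522743 + 3472255526 = 9727778269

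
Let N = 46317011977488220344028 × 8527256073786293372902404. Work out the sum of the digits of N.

192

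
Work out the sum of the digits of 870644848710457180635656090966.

8+7+0+6+4+4+8+4+8+7+1+0+4+5+7+1+8+0+6+3+5+6+5+6+0+9+0+9+6+6 = 143

143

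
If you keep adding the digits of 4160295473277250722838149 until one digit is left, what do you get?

4+1+6+0+2+9+5+4+7+3+2+7+7+2+5+0+7+2+2+8+3+8+1+4+9 = 108
1+0+8 = 9

9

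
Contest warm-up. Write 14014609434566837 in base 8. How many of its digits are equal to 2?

3

14014609434566837 in base 8 is 616243321100660265.
The digit 2 appears 3 times.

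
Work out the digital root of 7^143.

The digital root of n equals n mod 9 (or 9 when 9 | n), so we need 7^143 mod 9.
7^143 ≡ 4 (mod 9), so the digital root is 4.

4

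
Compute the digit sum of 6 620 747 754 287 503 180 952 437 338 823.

139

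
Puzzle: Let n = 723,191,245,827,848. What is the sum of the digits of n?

71

7+2+3+1+9+1+2+4+5+8+2+7+8+4+8 = 71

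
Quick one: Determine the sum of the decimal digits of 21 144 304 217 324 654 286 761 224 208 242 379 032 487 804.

164

2+1+1+4+4+3+0+4+2+1+7+3+2+4+6+5+4+2+8+6+7+6+1+2+2+4+2+0+8+2+4+2+3+7+9+0+3+2+4+8+7+8+0+4 = 164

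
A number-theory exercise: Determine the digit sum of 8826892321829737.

85

8+8+2+6+8+9+2+3+2+1+8+2+9+7+3+7 = 85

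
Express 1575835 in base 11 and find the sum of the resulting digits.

1575835 in base 11 is 986A48.
Digit sum: 9+8+6+10+4+8 = 45.

45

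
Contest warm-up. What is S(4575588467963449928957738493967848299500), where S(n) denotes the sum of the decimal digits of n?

235

4+5+7+5+5+8+8+4+6+7+9+6+3+4+4+9+9+2+8+9+5+7+7+3+8+4+9+3+9+6+7+8+4+8+2+9+9+5+0+0 = 235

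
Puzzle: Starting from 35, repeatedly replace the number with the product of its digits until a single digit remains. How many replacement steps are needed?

2

35 → 15 → 5 (2 steps)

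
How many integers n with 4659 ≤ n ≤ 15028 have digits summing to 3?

10

The integers in [4659, 15028] that have digits summing to 3: 10002, 10011, 10020, 10101, 10110, 10200, 11001, 11010, 11100, 12000.
10 qualify.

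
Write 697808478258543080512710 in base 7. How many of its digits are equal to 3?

3

697808478258543080512710 in base 7 is 13422235445412501232016262444.
The digit 3 appears 3 times.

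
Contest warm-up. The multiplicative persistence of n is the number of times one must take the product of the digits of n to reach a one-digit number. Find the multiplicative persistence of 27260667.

1

27260667 → 0 (1 step)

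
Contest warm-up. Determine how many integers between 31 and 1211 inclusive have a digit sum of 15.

The integers in [31, 1211] that have a digit sum of 15: 69, 78, 87, 96, 159, 168, …, 1185, 1194.
84 qualify.

84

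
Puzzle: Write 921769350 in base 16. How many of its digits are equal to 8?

921769350 in base 16 is 36F11586.
The digit 8 appears 1 time.

1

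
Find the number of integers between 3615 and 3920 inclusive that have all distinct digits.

173

The integers in [3615, 3920] that have all distinct digits: 3615, 3617, 3618, 3619, 3620, 3621, …, 3918, 3920.
173 qualify.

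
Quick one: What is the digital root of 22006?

2+2+0+0+6 = 10
1+0 = 1

1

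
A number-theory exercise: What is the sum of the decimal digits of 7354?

7+3+5+4 = 19

19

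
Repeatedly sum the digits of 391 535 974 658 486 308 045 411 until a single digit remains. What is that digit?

3+9+1+5+3+5+9+7+4+6+5+8+4+8+6+3+0+8+0+4+5+4+1+1 = 109
1+0+9 = 10
1+0 = 1

1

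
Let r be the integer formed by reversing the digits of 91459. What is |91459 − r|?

3960

Reverse of 91459 is 95419.
|91459 − 95419| = 3960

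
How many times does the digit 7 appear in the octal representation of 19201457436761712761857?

3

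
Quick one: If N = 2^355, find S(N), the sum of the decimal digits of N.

2^355 = 73391955711682288371546268649666782105490079653384995959602842860381532034831513858240593699524021969747968
Sum of its 107 digits: 524.

524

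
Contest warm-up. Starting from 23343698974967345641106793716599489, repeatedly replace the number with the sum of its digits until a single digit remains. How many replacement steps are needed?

3

23343698974967345641106793716599489 → 187 → 16 → 7 (3 steps)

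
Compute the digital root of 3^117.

The digital root of n equals n mod 9 (or 9 when 9 | n), so we need 3^117 mod 9.
3^117 ≡ 0 (mod 9), so the digital root is 9.

9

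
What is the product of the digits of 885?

320

8×8×5 = 320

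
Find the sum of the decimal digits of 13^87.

13^87 = 8185998310860815599380499312330298539006431803783718344702355823859470167514304642248928162666917
Sum of its 97 digits: 442.

442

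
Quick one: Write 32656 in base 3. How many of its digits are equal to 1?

32656 in base 3 is 1122210111.
The digit 1 appears 6 times.

6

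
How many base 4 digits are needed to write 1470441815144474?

26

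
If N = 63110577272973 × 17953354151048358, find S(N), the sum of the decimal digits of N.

153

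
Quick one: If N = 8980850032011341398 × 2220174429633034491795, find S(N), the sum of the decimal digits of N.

186

8980850032011341398 × 2220174429633034491795 = 19939053597440599445730120725559174829410
Sum of its 41 digits: 186.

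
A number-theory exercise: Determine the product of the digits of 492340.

0

4×9×2×3×4×0 = 0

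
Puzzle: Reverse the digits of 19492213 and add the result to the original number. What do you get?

Reverse of 19492213 is 31229491.
19492213 + 31229491 = 50721704

50721704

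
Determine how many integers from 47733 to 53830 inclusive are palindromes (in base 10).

The integers in [47733, 53830] that are palindromes (in base 10): 47774, 47874, 47974, 48084, 48184, 48284, …, 53635, 53735.
61 qualify.

61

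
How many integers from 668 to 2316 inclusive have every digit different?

867

The integers in [668, 2316] that have every digit different: 670, 671, 672, 673, 674, 675, …, 2315, 2316.
867 qualify.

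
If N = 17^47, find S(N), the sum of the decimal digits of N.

17^47 = 6777964732779730995471356071936289402038303854098687372273
Sum of its 58 digits: 287.

287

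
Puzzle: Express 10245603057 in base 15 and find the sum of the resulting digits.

10245603057 in base 15 is 3EE72438C.
Digit sum: 3+14+14+7+2+4+3+8+12 = 67.

67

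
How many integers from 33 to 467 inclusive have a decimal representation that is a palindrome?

The integers in [33, 467] that have a decimal representation that is a palindrome: 33, 44, 55, 66, 77, 88, …, 454, 464.
44 qualify.

44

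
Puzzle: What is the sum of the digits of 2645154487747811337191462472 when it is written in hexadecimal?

2645154487747811337191462472 in base 16 is 88C05401BDA2E6EC8CA9648.
Digit sum: 8+8+12+0+5+4+0+1+11+13+10+2+14+6+14+12+8+12+10+9+6+4+8 = 177.

177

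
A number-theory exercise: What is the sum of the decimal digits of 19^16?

19^16 = 288441413567621167681
Sum of its 21 digits: 91.

91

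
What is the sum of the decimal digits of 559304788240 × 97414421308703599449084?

159

559304788240 × 97414421308703599449084 = 54484352281586610358795707281972160
Sum of its 35 digits: 159.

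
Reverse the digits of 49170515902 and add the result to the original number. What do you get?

70122023096

Reverse of 49170515902 is 20951507194.
49170515902 + 20951507194 = 70122023096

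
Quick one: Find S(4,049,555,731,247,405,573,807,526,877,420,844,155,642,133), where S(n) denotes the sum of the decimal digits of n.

182

4+0+4+9+5+5+5+7+3+1+2+4+7+4+0+5+5+7+3+8+0+7+5+2+6+8+7+7+4+2+0+8+4+4+1+5+5+6+4+2+1+3+3 = 182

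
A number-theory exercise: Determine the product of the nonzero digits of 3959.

1215

3×9×5×9 = 1215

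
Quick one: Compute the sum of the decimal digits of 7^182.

706

7^182 = 6424558419764364314812862549292357551272958886974535323941452800880754378959647257357647038300523145238385190905160291104871496886392334465033172862892049
Sum of its 154 digits: 706.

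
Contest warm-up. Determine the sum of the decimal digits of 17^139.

17^139 = 1077457309042021132958038359105740735227950342067092813322172004295559661794026462131149512778811579861554081071603420886574583654138475562086498411332944574379004255915953
Sum of its 172 digits: 719.

719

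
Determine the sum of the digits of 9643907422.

46

9+6+4+3+9+0+7+4+2+2 = 46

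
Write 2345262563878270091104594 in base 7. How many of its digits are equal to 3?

2

2345262563878270091104594 in base 7 is 50455415645214030266142546136.
The digit 3 appears 2 times.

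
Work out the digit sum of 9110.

11

9+1+1+0 = 11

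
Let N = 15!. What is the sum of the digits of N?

45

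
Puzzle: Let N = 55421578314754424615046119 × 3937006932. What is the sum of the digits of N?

147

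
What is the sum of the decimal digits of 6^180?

6^180 = 116741446195279078628053382791335881633270131715832481723779676398836856930282974584939114053628368372944886748404030500135265750611474251776
Sum of its 141 digits: 639.

639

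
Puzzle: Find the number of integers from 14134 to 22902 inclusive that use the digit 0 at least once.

The integers in [14134, 22902] that use the digit 0 at least once: 14140, 14150, 14160, 14170, 14180, 14190, …, 22901, 22902.
3039 qualify.

3039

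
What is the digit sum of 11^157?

713

11^157 = 31524744095520531467768306846778913774895006726001287572646495925500100597105471954681269001361880901554505243762796616373417280718696792932733326614123265344386171
Sum of its 164 digits: 713.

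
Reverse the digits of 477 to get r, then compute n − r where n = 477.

-297

Reverse of 477 is 774.
477 − 774 = -297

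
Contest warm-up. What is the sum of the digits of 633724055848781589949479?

6+3+3+7+2+4+0+5+5+8+4+8+7+8+1+5+8+9+9+4+9+4+7+9 = 135

135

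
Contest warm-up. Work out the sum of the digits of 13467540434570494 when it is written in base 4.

13467540434570494 in base 4 is 233312022200123212130303332.
Digit sum: 2+3+3+3+1+2+0+2+2+2+0+0+1+2+3+2+1+2+1+3+0+3+0+3+3+3+2 = 49.

49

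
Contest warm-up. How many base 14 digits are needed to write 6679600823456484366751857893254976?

30

6679600823456484366751857893254976 in base 14 is 3C14B7906187DA229B45CCC85D2892, which has 30 digits.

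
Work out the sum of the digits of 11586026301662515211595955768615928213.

158

1+1+5+8+6+0+2+6+3+0+1+6+6+2+5+1+5+2+1+1+5+9+5+9+5+5+7+6+8+6+1+5+9+2+8+2+1+3 = 158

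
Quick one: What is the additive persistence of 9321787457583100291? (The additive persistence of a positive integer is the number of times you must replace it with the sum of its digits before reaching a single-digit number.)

9321787457583100291 → 82 → 10 → 1 (3 steps)

3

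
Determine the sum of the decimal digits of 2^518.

2^518 = 858099707516326214372737599885174152158679412517913176174307932398192897924707006515319955082681819372162038923935107254640248499964580476571753536389382144
Sum of its 156 digits: 733.

733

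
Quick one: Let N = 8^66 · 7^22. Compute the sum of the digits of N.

8^66 · 7^22 = 1570710047303145354456926846825444509494424845114189542553076708246393880313856
Sum of its 79 digits: 340.

340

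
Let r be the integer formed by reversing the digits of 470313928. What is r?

829313074

Reversing 470313928 gives 829313074.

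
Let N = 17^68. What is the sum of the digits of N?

17^68 = 468302691381921069883287081116284963942967097120751895878381045538504529308269554241
Sum of its 84 digits: 388.

388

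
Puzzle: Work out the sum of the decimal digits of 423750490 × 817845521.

423750490 × 817845521 = 346562440268055290
Sum of its 18 digits: 71.

71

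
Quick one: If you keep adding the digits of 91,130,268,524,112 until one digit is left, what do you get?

9

9+1+1+3+0+2+6+8+5+2+4+1+1+2 = 45
4+5 = 9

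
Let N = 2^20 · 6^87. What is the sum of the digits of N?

2^20 · 6^87 = 52451594694430849947204145079906268070368673688166214473173385628442689536
Sum of its 74 digits: 351.

351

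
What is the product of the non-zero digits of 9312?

9×3×1×2 = 54

54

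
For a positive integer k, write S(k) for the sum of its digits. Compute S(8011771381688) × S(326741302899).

3186

S(8011771381688) = 8+0+1+1+7+7+1+3+8+1+6+8+8 = 59.
S(326741302899) = 3+2+6+7+4+1+3+0+2+8+9+9 = 54.
59 · 54 = 3186.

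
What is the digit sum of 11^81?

11^81 = 2253240236044012487937308538033349567966729852481170503814810577345406584190098644811
Sum of its 85 digits: 359.

359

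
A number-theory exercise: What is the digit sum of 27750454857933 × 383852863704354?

117

27750454857933 × 383852863704354 = 10652091566315984193183540282
Sum of its 29 digits: 117.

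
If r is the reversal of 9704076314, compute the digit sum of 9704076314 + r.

46

Reversal of 9704076314 is 4136704079; 9704076314 + 4136704079 = 13840780393.
Digit sum of 13840780393: 1+3+8+4+0+7+8+0+3+9+3 = 46.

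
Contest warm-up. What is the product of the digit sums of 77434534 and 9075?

777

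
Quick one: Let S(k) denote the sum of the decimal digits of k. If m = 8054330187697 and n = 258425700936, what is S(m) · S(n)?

S(8054330187697) = 8+0+5+4+3+3+0+1+8+7+6+9+7 = 61.
S(258425700936) = 2+5+8+4+2+5+7+0+0+9+3+6 = 51.
61 · 51 = 3111.

3111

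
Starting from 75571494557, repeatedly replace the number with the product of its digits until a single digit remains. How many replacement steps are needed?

2

75571494557 → 30870000 → 0 (2 steps)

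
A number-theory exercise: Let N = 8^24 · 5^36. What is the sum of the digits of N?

64

8^24 · 5^36 = 68719476736000000000000000000000000000000000000
Sum of its 47 digits: 64.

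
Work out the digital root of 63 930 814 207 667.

8

6+3+9+3+0+8+1+4+2+0+7+6+6+7 = 62
6+2 = 8
(Equivalently, 63 930 814 207 667 mod 9 = 8.)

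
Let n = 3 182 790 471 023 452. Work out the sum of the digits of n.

58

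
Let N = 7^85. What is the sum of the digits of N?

295

7^85 = 681292175541205709486531011694243236571309860372760091522256581907552807
Sum of its 72 digits: 295.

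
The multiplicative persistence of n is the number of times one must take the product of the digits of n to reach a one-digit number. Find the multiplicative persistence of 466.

3

466 → 144 → 16 → 6 (3 steps)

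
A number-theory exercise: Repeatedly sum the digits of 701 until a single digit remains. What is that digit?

8

7+0+1 = 8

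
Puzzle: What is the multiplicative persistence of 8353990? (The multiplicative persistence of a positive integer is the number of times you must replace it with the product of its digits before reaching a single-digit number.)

8353990 → 0 (1 step)

1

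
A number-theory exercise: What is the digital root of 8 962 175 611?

8+9+6+2+1+7+5+6+1+1 = 46
4+6 = 10
1+0 = 1

1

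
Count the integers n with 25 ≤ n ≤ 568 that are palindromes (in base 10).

54

The integers in [25, 568] that are palindromes (in base 10): 33, 44, 55, 66, 77, 88, …, 555, 565.
54 qualify.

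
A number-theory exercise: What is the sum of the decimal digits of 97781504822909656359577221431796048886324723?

9+7+7+8+1+5+0+4+8+2+2+9+0+9+6+5+6+3+5+9+5+7+7+2+2+1+4+3+1+7+9+6+0+4+8+8+8+6+3+2+4+7+2+3 = 214

214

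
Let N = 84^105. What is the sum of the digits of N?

84^105 = 11202760114613228174094989252290606527982463023757703639820226035023152976505660858992950651306002992063857464474845761586563079624235544916321137922017356663245001561818796578977278377508191269944295424
Sum of its 203 digits: 891.

891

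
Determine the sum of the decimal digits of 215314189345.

46

2+1+5+3+1+4+1+8+9+3+4+5 = 46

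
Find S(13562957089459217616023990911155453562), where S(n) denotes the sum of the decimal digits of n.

166

1+3+5+6+2+9+5+7+0+8+9+4+5+9+2+1+7+6+1+6+0+2+3+9+9+0+9+1+1+1+5+5+4+5+3+5+6+2 = 166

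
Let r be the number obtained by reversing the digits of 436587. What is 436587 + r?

Reverse of 436587 is 785634.
436587 + 785634 = 1222221

1222221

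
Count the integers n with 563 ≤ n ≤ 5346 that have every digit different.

The integers in [563, 5346] that have every digit different: 563, 564, 567, 568, 569, 570, …, 5342, 5346.
2526 qualify.

2526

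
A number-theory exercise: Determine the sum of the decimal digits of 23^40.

238

23^40 = 2945190837423705167875564697729320458241471826430830401
Sum of its 55 digits: 238.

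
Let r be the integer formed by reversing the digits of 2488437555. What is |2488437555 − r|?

Reverse of 2488437555 is 5557348842.
|2488437555 − 5557348842| = 3068911287

3068911287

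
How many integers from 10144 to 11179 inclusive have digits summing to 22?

The integers in [10144, 11179] that have digits summing to 22: 10399, 10489, 10498, 10579, 10588, 10597, …, 10984, 10993.
28 qualify.

28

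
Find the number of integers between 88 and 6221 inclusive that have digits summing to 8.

152

The integers in [88, 6221] that have digits summing to 8: 107, 116, 125, 134, 143, 152, …, 6110, 6200.
152 qualify.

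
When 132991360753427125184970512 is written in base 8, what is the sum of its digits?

132991360753427125184970512 in base 8 is 67002010163167741666662637420.
Digit sum: 6+7+0+0+2+0+1+0+1+6+3+1+6+7+7+4+1+6+6+6+6+6+2+6+3+7+4+2+0 = 106.

106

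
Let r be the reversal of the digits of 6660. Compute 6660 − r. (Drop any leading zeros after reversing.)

5994

Reverse of 6660 is 666.
6660 − 666 = 5994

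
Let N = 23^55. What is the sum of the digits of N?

23^55 = 785291652424037263548733517675617858730558099314688805476989869947753298407
Sum of its 75 digits: 392.

392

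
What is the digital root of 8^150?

1

The digital root of n equals n mod 9 (or 9 when 9 | n), so we need 8^150 mod 9.
8^150 ≡ 1 (mod 9), so the digital root is 1.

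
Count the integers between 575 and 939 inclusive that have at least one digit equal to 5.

86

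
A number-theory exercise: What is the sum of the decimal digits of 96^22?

180

96^22 = 40734944306326216553363903595402880264175616
Sum of its 44 digits: 180.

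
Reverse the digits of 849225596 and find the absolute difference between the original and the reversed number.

153702648

Reverse of 849225596 is 695522948.
|849225596 − 695522948| = 153702648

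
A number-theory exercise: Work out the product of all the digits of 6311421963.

6×3×1×1×4×2×1×9×6×3 = 23328

23328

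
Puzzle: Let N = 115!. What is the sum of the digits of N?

115! = 292509369349301569068815180481773552003419272043053514672100535242441942363589054622883930786268803187059211939585703515345785120071002251720730101703194015956992000000000000000000000000000
Sum of its 189 digits: 648.

648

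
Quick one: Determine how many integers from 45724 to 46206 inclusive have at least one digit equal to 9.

174

The integers in [45724, 46206] that have at least one digit equal to 9: 45729, 45739, 45749, 45759, 45769, 45779, …, 46198, 46199.
174 qualify.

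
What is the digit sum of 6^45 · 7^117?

6^45 · 7^117 = 78212640641501345868894863601728226352641884295860003663065906487217140263305051831019465361570904816524426479798083558241979735212032
Sum of its 134 digits: 567.

567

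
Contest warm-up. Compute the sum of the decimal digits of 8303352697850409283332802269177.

8+3+0+3+3+5+2+6+9+7+8+5+0+4+0+9+2+8+3+3+3+2+8+0+2+2+6+9+1+7+7 = 135

135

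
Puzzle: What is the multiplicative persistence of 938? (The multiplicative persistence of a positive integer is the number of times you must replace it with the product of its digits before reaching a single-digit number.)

3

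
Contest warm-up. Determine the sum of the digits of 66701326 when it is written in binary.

66701326 in base 2 is 11111110011100100000001110.
Digit sum: 1+1+1+1+1+1+1+0+0+1+1+1+0+0+1+0+0+0+0+0+0+0+1+1+1+0 = 14.

14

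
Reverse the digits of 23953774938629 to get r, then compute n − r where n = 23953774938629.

-68730172797303

Reverse of 23953774938629 is 92683947735932.
23953774938629 − 92683947735932 = -68730172797303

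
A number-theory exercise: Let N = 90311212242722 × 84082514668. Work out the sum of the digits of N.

90311212242722 × 84082514668 = 7593593828083533741246296
Sum of its 25 digits: 122.

122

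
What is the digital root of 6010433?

6+0+1+0+4+3+3 = 17
1+7 = 8

8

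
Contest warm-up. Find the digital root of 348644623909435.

3+4+8+6+4+4+6+2+3+9+0+9+4+3+5 = 70
7+0 = 7

7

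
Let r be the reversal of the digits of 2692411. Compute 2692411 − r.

Reverse of 2692411 is 1142962.
2692411 − 1142962 = 1549449

1549449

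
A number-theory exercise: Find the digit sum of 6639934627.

6+6+3+9+9+3+4+6+2+7 = 55

55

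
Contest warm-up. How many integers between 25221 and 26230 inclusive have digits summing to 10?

The integers in [25221, 26230] that have digits summing to 10: 25300, 26002, 26011, 26020, 26101, 26110, 26200.
7 qualify.

7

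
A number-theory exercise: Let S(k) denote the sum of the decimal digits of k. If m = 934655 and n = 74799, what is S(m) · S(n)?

S(934655) = 9+3+4+6+5+5 = 32.
S(74799) = 7+4+7+9+9 = 36.
32 · 36 = 1152.

1152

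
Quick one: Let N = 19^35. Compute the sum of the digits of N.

19^35 = 570658162108627174778971075491512021856922699
Sum of its 45 digits: 208.

208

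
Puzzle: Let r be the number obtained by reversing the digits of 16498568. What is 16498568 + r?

103088029

Reverse of 16498568 is 86589461.
16498568 + 86589461 = 103088029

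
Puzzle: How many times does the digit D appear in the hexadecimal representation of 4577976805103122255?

4577976805103122255 in base 16 is 3F883DA62A26374F.
The digit D appears 1 time.

1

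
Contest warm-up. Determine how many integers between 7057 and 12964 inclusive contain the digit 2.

2305

The integers in [7057, 12964] that contain the digit 2: 7062, 7072, 7082, 7092, 7102, 7112, …, 12963, 12964.
2305 qualify.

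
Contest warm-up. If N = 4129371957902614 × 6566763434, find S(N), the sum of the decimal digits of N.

4129371957902614 × 6566763434 = 27116608778539872948216476
Sum of its 26 digits: 134.

134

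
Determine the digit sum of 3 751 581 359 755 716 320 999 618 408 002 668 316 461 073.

3+7+5+1+5+8+1+3+5+9+7+5+5+7+1+6+3+2+0+9+9+9+6+1+8+4+0+8+0+0+2+6+6+8+3+1+6+4+6+1+0+7+3 = 190

190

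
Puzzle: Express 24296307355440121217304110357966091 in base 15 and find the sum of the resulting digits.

24296307355440121217304110357966091 in base 15 is 1D798832B62A902B6926ED7CDAC296.
Digit sum: 1+13+7+9+8+8+3+2+11+6+2+10+9+0+2+11+6+9+2+6+14+13+7+12+13+10+12+2+9+6 = 223.

223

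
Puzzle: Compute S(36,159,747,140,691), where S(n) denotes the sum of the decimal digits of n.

63

3+6+1+5+9+7+4+7+1+4+0+6+9+1 = 63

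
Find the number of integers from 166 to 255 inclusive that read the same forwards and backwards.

The integers in [166, 255] that read the same forwards and backwards: 171, 181, 191, 202, 212, 222, 232, 242, 252.
9 qualify.

9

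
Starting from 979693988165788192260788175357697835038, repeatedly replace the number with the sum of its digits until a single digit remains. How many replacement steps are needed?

2

979693988165788192260788175357697835038 → 223 → 7 (2 steps)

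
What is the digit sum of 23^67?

410

23^67 = 17209371632473416951512407430343972791444899258744425424119111408989634907925837174600928647
Sum of its 92 digits: 410.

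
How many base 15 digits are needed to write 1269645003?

8

1269645003 in base 15 is 766E61A3, which has 8 digits.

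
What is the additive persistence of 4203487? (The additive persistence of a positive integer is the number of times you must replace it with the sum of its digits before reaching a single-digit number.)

3

4203487 → 28 → 10 → 1 (3 steps)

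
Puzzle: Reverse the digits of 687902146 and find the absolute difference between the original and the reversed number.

46692360

Reverse of 687902146 is 641209786.
|687902146 − 641209786| = 46692360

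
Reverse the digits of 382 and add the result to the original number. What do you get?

665

Reverse of 382 is 283.
382 + 283 = 665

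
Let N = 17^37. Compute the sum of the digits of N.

197

17^37 = 3362095853201812742282475234995233875224247377
Sum of its 46 digits: 197.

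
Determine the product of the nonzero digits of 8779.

3528

8×7×7×9 = 3528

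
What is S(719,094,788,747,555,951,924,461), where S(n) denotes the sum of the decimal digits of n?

7+1+9+0+9+4+7+8+8+7+4+7+5+5+5+9+5+1+9+2+4+4+6+1 = 127

127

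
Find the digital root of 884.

8+8+4 = 20
2+0 = 2
(Equivalently, 884 mod 9 = 2.)

2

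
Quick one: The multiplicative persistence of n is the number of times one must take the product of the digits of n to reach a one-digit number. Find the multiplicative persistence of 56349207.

1

56349207 → 0 (1 step)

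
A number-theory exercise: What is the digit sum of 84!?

84! = 3314240134565353266999387579130131288000666286242049487118846032383059131291716864129885722968716753156177920000000000000000000
Sum of its 127 digits: 477.

477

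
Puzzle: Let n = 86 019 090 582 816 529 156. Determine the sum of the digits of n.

91

8+6+0+1+9+0+9+0+5+8+2+8+1+6+5+2+9+1+5+6 = 91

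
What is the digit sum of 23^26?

23^26 = 254052654154149545721997685422868689
Sum of its 36 digits: 178.

178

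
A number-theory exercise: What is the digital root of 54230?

5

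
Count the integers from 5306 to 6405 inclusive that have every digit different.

The integers in [5306, 6405] that have every digit different: 5306, 5307, 5308, 5309, 5310, 5312, …, 6403, 6405.
561 qualify.

561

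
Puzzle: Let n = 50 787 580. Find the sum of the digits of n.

40

5+0+7+8+7+5+8+0 = 40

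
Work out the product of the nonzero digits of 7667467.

296352

7×6×6×7×4×6×7 = 296352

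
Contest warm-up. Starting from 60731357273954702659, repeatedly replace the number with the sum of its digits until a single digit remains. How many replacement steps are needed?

3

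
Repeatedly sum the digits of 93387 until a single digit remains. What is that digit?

3

9+3+3+8+7 = 30
3+0 = 3
(Equivalently, 93387 mod 9 = 3.)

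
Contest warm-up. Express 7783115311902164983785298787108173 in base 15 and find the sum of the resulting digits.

219

7783115311902164983785298787108173 in base 15 is 91ECBD614CE024E694619C2C437ED.
Digit sum: 9+1+14+12+11+13+6+1+4+12+14+0+2+4+14+6+9+4+6+1+9+12+2+12+4+3+7+14+13 = 219.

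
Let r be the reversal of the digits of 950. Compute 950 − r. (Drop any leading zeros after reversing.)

891

Reverse of 950 is 59.
950 − 59 = 891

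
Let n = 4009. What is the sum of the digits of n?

13

4+0+0+9 = 13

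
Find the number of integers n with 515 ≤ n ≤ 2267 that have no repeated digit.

The integers in [515, 2267] that have no repeated digit: 516, 517, 518, 519, 520, 521, …, 2197, 2198.
964 qualify.

964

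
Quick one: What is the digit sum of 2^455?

2^455 = 93035356709837681990313447409664580397266094167976711716030745495121828878514934185752454491361736391777602765602070775492429008462675968
Sum of its 137 digits: 644.

644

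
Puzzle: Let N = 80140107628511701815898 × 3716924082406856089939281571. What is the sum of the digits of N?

223

80140107628511701815898 × 3716924082406856089939281571 = 297874696011092545135363868740604013976442226215758
Sum of its 51 digits: 223.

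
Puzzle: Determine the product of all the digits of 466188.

9216

4×6×6×1×8×8 = 9216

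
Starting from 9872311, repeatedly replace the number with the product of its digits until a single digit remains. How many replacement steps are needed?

2

9872311 → 3024 → 0 (2 steps)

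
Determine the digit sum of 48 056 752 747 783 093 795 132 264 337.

4+8+0+5+6+7+5+2+7+4+7+7+8+3+0+9+3+7+9+5+1+3+2+2+6+4+3+3+7 = 137

137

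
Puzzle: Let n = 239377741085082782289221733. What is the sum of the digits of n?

2+3+9+3+7+7+7+4+1+0+8+5+0+8+2+7+8+2+2+8+9+2+2+1+7+3+3 = 120

120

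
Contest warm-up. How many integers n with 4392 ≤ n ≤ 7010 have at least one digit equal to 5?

The integers in [4392, 7010] that have at least one digit equal to 5: 4395, 4405, 4415, 4425, 4435, 4445, …, 6995, 7005.
1468 qualify.

1468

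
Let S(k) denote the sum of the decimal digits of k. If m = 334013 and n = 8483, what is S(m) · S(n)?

322

S(334013) = 3+3+4+0+1+3 = 14.
S(8483) = 8+4+8+3 = 23.
14 · 23 = 322.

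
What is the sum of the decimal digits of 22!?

22! = 1124000727777607680000
Sum of its 22 digits: 72.

72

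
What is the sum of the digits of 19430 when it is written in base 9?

30

19430 in base 9 is 28578.
Digit sum: 2+8+5+7+8 = 30.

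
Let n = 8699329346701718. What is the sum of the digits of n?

83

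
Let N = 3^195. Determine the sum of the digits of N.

414

3^195 = 1093061682616768598101980749118434678309602685816438255039403134728775682721408160470718926107
Sum of its 94 digits: 414.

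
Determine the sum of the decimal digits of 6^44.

6^44 = 17324272922341479351919144385642496
Sum of its 35 digits: 153.

153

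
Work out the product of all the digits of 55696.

5×5×6×9×6 = 8100

8100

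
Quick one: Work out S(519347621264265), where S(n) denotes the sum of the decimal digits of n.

63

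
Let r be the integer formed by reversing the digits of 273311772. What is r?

277113372

Reversing 273311772 gives 277113372.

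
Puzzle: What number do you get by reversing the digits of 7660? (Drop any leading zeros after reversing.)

667

Reversing 7660 gives 667.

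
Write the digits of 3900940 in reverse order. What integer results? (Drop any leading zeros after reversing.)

490093

Reversing 3900940 gives 490093.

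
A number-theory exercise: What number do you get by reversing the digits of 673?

Reversing 673 gives 376.

376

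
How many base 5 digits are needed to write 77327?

7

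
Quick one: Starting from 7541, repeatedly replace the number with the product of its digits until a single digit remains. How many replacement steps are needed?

2

7541 → 140 → 0 (2 steps)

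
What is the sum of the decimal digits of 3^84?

162

3^84 = 11972515182562019788602740026717047105681
Sum of its 41 digits: 162.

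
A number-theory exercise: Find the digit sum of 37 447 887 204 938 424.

3+7+4+4+7+8+8+7+2+0+4+9+3+8+4+2+4 = 84

84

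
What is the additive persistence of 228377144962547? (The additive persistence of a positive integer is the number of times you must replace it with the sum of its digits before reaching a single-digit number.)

2

228377144962547 → 71 → 8 (2 steps)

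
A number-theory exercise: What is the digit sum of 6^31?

99

6^31 = 1326443518324400147398656
Sum of its 25 digits: 99.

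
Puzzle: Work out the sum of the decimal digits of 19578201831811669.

76

1+9+5+7+8+2+0+1+8+3+1+8+1+1+6+6+9 = 76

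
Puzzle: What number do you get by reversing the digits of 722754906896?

Reversing 722754906896 gives 698609457227.

698609457227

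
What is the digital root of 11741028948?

1+1+7+4+1+0+2+8+9+4+8 = 45
4+5 = 9

9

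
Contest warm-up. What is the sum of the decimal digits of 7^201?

7^201 = 73232868039200500225132297282717695618734319851191635619650980588245880371969835762420678304365548352051456737767824199218442262405785138317055279871378715742462192840007
Sum of its 170 digits: 757.

757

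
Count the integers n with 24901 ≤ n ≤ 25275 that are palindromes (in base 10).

4

The integers in [24901, 25275] that are palindromes (in base 10): 24942, 25052, 25152, 25252.
4 qualify.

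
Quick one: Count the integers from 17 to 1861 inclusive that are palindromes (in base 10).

106

The integers in [17, 1861] that are palindromes (in base 10): 22, 33, 44, 55, 66, 77, …, 1661, 1771.
106 qualify.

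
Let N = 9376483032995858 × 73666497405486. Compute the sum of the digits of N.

159

9376483032995858 × 73666497405486 = 690732663022772873486784476988
Sum of its 30 digits: 159.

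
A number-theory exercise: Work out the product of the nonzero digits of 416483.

2304

4×1×6×4×8×3 = 2304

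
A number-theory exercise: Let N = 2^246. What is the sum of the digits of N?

2^246 = 113078212145816597093331040047546785012958969400039613319782796882727665664
Sum of its 75 digits: 334.

334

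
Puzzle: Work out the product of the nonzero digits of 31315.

3×1×3×1×5 = 45

45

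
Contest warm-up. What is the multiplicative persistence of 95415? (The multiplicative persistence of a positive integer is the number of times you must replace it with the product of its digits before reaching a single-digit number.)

2

95415 → 900 → 0 (2 steps)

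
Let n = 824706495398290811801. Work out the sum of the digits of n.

95

8+2+4+7+0+6+4+9+5+3+9+8+2+9+0+8+1+1+8+0+1 = 95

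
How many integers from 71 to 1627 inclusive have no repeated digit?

The integers in [71, 1627] that have no repeated digit: 71, 72, 73, 74, 75, 76, …, 1625, 1627.
966 qualify.

966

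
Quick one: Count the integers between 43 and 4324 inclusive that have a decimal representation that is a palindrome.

The integers in [43, 4324] that have a decimal representation that is a palindrome: 44, 55, 66, 77, 88, 99, …, 4114, 4224.
129 qualify.

129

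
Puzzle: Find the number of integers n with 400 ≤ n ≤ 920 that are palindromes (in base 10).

The integers in [400, 920] that are palindromes (in base 10): 404, 414, 424, 434, 444, 454, …, 909, 919.
52 qualify.

52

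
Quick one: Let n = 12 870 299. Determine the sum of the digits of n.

1+2+8+7+0+2+9+9 = 38

38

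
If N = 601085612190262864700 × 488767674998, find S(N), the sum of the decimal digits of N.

157

601085612190262864700 × 488767674998 = 293791217144984266793878046770600
Sum of its 33 digits: 157.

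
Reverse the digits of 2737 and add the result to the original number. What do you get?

Reverse of 2737 is 7372.
2737 + 7372 = 10109

10109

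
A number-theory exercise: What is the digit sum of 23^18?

109

23^18 = 3244150909895248285300369
Sum of its 25 digits: 109.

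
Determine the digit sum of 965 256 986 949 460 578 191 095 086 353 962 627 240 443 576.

225

9+6+5+2+5+6+9+8+6+9+4+9+4+6+0+5+7+8+1+9+1+0+9+5+0+8+6+3+5+3+9+6+2+6+2+7+2+4+0+4+4+3+5+7+6 = 225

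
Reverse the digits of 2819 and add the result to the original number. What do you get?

12001

Reverse of 2819 is 9182.
2819 + 9182 = 12001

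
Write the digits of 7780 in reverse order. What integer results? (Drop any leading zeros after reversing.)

Reversing 7780 gives 877.

877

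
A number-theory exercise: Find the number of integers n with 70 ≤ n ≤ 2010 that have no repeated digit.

The integers in [70, 2010] that have no repeated digit: 70, 71, 72, 73, 74, 75, …, 1986, 1987.
1179 qualify.

1179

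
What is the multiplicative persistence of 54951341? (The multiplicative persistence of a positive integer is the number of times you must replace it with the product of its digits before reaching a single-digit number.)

54951341 → 10800 → 0 (2 steps)

2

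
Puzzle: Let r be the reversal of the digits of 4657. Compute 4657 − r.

Reverse of 4657 is 7564.
4657 − 7564 = -2907

-2907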